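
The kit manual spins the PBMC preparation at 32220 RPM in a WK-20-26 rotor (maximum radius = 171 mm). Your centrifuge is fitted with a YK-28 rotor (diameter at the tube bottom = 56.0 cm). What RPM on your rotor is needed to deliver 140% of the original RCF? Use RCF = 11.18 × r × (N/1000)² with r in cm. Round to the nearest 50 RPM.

≈ 29800 RPM

Original rotor: r = 171 mm = 17.1 cm
RCF_original = 11.18 × 17.1 × (32.22)² = 11.18 × 17.1 × 1,038.1284 ≈ 198,467.3 × g
Target RCF = 1.4 × 198,467.3 ≈ 277,854.2 × g
Your rotor: r = 56.0 / 2 = 28 cm
277,854.2 = 11.18 × 28 × (N/1000)²
(N/1000)² = 277,854.2 / 313.04 = 887.5997
N = 1000 × √887.5997 ≈ 29,792.6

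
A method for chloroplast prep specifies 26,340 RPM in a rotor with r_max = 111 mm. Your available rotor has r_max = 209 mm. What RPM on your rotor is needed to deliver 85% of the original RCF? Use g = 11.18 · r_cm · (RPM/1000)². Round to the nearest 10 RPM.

Original rotor: r = 111 mm = 11.1 cm
RCF_original = 11.18 × 11.1 × (26.34)² = 11.18 × 11.1 × 693.7956 ≈ 86,098.6 × g
Target RCF = 0.85 × 86,098.6 ≈ 73,183.8 × g
Your rotor: r = 209 mm = 20.9 cm
73,183.8 = 11.18 × 20.9 × (N/1000)²
(N/1000)² = 73,183.8 / 233.662 = 313.2037
N = 1000 × √313.2037 ≈ 17,697.6

≈ 17700 RPM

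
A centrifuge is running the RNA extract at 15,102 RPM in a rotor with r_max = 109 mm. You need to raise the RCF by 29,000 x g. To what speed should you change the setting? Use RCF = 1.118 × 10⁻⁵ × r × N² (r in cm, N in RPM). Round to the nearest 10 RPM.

≈ 21590 RPM

r = 109 mm = 10.9 cm
Current RCF = 1.118 × 10⁻⁵ × 10.9 × (15102)² = 1.118 × 10⁻⁵ × 10.9 × 228,070,404 ≈ 27,793.1 × g
Target RCF = 27,793.1 + 29,000 = 56,793.1 × g
N² = 56,793.1 / (12.1862 × 10⁻⁵) = 466,044,378
N ≈ √466,044,378 ≈ 21,588.1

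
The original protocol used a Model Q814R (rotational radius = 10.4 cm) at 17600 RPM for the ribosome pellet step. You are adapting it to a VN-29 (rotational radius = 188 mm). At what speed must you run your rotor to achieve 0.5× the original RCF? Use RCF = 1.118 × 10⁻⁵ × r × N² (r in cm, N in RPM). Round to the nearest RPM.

RCF_original = 1.118 × 10⁻⁵ × 10.4 × (17600)² = 1.118 × 10⁻⁵ × 10.4 × 309,760,000 ≈ 36,016.4 × g
Target RCF = 0.5 × 36,016.4 ≈ 18,008.2 × g
Your rotor: r = 188 mm = 18.8 cm
18,008.2 = 1.118 × 10⁻⁵ × 18.8 × N²
N² = 18,008.2 / (21.0184 × 10⁻⁵) = 85,678,263
N ≈ √85,678,263 ≈ 9,256.3

≈ 9256 RPM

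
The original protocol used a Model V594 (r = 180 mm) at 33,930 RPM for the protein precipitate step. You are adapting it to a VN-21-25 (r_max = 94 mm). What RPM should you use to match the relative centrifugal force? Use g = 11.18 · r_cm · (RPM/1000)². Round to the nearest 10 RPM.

Original rotor: r = 180 mm = 18.0 cm
RCF_original = 11.18 × 18 × (33.93)² = 11.18 × 18 × 1,151.2449 ≈ 231,676.5 × g
Your rotor: r = 94 mm = 9.4 cm
231,676.5 = 11.18 × 9.4 × (N/1000)²
(N/1000)² = 231,676.5 / 105.092 = 2204.511
N = 1000 × √2204.511 ≈ 46,952.2

46950 RPM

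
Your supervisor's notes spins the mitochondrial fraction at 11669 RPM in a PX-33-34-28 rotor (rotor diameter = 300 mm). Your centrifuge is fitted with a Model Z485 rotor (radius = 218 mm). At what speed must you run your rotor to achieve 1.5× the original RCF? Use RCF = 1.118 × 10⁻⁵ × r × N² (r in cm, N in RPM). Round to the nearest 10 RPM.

Original rotor: r = 300 mm / 2 = 150 mm = 15 cm
RCF_original = 1.118 × 10⁻⁵ × 15 × (11669)² = 1.118 × 10⁻⁵ × 15 × 136,165,561 ≈ 22,835 × g
Target RCF = 1.5 × 22,835 ≈ 34,252.5 × g
Your rotor: r = 218 mm = 21.8 cm
34,252.5 = 1.118 × 10⁻⁵ × 21.8 × N²
N² = 34,252.5 / (24.3724 × 10⁻⁵) = 140,538,068
N ≈ √140,538,068 ≈ 11,854.9

11850 RPM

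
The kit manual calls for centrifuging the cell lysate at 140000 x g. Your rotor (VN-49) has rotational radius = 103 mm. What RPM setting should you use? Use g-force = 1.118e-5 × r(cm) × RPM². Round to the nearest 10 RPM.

N ≈ 34870 RPM

r = 103 mm = 10.3 cm
140,000 = 1.118 × 10⁻⁵ × 10.3 × N²
N² = 140,000 / (11.5154 × 10⁻⁵) = 1,215,763,239
N ≈ √1,215,763,239 ≈ 34,867.8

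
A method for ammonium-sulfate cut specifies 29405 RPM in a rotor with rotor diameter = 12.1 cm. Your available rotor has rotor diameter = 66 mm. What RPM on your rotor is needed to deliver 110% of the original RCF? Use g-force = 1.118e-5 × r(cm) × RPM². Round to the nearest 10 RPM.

≈ 41760 RPM

Original rotor: r = 12.1 / 2 = 6.05 cm
RCF = 1.118 × 10⁻⁵ × r × N²
RCF_original = 1.118 × 10⁻⁵ × 6.05 × (29405)² = 1.118 × 10⁻⁵ × 6.05 × 864,654,025 ≈ 58,484.3 × g
Target RCF = 1.1 × 58,484.3 ≈ 64,332.7 × g
Your rotor: r = 66 mm / 2 = 33 mm = 3.3 cm
64,332.7 = 1.118 × 10⁻⁵ × 3.3 × N²
N² = 64,332.7 / (3.6894 × 10⁻⁵) = 1,743,717,136
N ≈ √1,743,717,136 ≈ 41,757.8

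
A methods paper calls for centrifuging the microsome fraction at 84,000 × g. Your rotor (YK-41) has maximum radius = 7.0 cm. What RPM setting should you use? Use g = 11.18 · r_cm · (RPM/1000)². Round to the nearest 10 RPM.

N ≈ 32760 RPM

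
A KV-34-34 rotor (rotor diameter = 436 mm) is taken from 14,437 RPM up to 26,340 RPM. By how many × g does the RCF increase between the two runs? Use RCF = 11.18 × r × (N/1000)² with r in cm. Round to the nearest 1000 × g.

118000 × g

r = 436 mm / 2 = 218 mm = 21.8 cm
RCF₁ = 11.18 × 21.8 × (14.437)² = 11.18 × 21.8 × 208.426969 ≈ 50,798.7 × g
RCF₂ = 11.18 × 21.8 × (26.34)² = 11.18 × 21.8 × 693.7956 ≈ 169,094.6 × g
Increase = 169,094.6 − 50,798.7 = 118,295.9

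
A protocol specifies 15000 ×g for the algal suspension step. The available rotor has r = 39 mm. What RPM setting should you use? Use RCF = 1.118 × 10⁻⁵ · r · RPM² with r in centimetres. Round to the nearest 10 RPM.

N ≈ 18550 RPM

r = 39 mm = 3.9 cm
15,000 = 1.118 × 10⁻⁵ × 3.9 × N²
N² = 15,000 / (4.3602 × 10⁻⁵) = 344,020,916
N ≈ √344,020,916 ≈ 18,547.8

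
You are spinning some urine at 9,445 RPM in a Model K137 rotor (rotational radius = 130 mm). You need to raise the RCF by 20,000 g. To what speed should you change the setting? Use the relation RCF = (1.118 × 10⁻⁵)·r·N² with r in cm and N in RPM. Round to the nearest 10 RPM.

r = 130 mm = 13.0 cm
Current RCF = 1.118 × 10⁻⁵ × 13 × (9445)² = 1.118 × 10⁻⁵ × 13 × 89,208,025 ≈ 12,965.5 × g
Target RCF = 12,965.5 + 20,000 = 32,965.5 × g
N² = 32,965.5 / (14.534 × 10⁻⁵) = 226,816,430
N ≈ √226,816,430 ≈ 15,060.4

≈ 15060 RPM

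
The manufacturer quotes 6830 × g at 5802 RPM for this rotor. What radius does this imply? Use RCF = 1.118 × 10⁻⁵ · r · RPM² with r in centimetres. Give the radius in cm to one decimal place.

6830 = 1.118 × 10⁻⁵ × r × (5802)²
r = 6830 / (1.118 × 10⁻⁵ × 33,663,204) = 6830 / 376.3546 ≈ 18.148 cm

r ≈ 18.1 cm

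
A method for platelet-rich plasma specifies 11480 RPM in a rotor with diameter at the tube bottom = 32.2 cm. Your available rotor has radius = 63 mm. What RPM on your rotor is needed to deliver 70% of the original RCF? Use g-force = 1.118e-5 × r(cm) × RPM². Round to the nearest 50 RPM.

≈ 15350 RPM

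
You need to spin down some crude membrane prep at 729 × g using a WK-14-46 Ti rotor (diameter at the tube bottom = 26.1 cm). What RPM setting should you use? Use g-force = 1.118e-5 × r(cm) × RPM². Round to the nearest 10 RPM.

N ≈ 2240 RPM

r = 26.1 / 2 = 13.05 cm
729 = 1.118 × 10⁻⁵ × 13.05 × N²
N² = 729 / (14.5899 × 10⁻⁵) = 4,996,607
N ≈ √4,996,607 ≈ 2,235.3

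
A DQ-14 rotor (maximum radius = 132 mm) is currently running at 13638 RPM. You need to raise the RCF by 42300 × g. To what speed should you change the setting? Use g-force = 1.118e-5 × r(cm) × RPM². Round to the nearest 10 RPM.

r = 132 mm = 13.2 cm
Current RCF = 1.118 × 10⁻⁵ × 13.2 × (13638)² = 1.118 × 10⁻⁵ × 13.2 × 185,995,044 ≈ 27,448.4 × g
Target RCF = 27,448.4 + 42,300 = 69,748.4 × g
N² = 69,748.4 / (14.7576 × 10⁻⁵) = 472,626,985
N ≈ √472,626,985 ≈ 21,740.0

N₂ ≈ 21740 RPM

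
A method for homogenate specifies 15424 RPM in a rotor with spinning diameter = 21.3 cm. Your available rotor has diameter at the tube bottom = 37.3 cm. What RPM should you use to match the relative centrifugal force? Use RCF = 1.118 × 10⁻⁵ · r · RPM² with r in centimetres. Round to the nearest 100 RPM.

≈ 11700 RPM

Original rotor: r = 21.3 / 2 = 10.65 cm
RCF_original = 1.118 × 10⁻⁵ × 10.65 × (15424)² = 1.118 × 10⁻⁵ × 10.65 × 237,899,776 ≈ 28,326 × g
Your rotor: r = 37.3 / 2 = 18.65 cm
28,326 = 1.118 × 10⁻⁵ × 18.65 × N²
N² = 28,326 / (20.8507 × 10⁻⁵) = 135,851,554
N ≈ √135,851,554 ≈ 11,655.5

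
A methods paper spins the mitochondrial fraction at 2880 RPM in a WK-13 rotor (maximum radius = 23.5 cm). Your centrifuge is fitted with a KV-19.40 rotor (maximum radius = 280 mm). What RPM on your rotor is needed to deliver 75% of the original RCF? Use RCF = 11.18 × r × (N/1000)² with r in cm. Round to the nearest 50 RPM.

RCF_original = 11.18 × 23.5 × (2.88)² = 11.18 × 23.5 × 8.2944 ≈ 2,179.2 × g
Target RCF = 0.75 × 2,179.2 ≈ 1,634.4 × g
Your rotor: r = 280 mm = 28.0 cm
1,634.4 = 11.18 × 28 × (N/1000)²
(N/1000)² = 1,634.4 / 313.04 = 5.221058
N = 1000 × √5.221058 ≈ 2,285.0

≈ 2300 RPM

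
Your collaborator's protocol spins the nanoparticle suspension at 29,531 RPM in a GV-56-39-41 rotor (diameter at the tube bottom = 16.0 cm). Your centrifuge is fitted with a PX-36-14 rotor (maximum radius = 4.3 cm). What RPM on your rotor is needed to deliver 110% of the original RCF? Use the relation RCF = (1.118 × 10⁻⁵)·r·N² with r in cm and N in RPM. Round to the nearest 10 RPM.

≈ 42250 RPM

Original rotor: r = 16.0 / 2 = 8 cm
RCF_original = 1.118 × 10⁻⁵ × 8 × (29531)² = 1.118 × 10⁻⁵ × 8 × 872,079,961 ≈ 77,998.8 × g
Target RCF = 1.1 × 77,998.8 ≈ 85,798.7 × g
85,798.7 = 1.118 × 10⁻⁵ × 4.3 × N²
N² = 85,798.7 / (4.8074 × 10⁻⁵) = 1,784,721,471
N ≈ √1,784,721,471 ≈ 42,246.0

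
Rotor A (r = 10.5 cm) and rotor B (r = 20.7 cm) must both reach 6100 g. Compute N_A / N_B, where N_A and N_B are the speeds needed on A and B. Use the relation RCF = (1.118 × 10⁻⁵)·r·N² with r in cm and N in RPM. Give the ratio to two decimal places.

At fixed RCF, N ∝ 1/√r, so N_A/N_B = √(r_B/r_A) = √(20.7/10.5) = √1.971429 = 1.4041.

1.40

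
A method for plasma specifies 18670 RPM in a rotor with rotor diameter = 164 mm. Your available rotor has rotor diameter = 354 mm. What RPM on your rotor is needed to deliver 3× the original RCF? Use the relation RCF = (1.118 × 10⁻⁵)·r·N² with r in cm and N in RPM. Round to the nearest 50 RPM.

22000 RPM

Original rotor: r = 164 mm / 2 = 82 mm = 8.2 cm
RCF_original = 1.118 × 10⁻⁵ × 8.2 × (18670)² = 1.118 × 10⁻⁵ × 8.2 × 348,568,900 ≈ 31,955.4 × g
Target RCF = 3 × 31,955.4 ≈ 95,866.2 × g
Your rotor: r = 354 mm / 2 = 177 mm = 17.7 cm
95,866.2 = 1.118 × 10⁻⁵ × 17.7 × N²
N² = 95,866.2 / (19.7886 × 10⁻⁵) = 484,451,654
N ≈ √484,451,654 ≈ 22,010.3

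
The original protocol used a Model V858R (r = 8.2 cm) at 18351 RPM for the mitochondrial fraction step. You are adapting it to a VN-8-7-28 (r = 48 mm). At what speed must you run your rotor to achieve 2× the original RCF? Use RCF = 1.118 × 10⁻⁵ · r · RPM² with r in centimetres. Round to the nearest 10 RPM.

RCF = 1.118 × 10⁻⁵ × r × N²
RCF_original = 1.118 × 10⁻⁵ × 8.2 × (18351)² = 1.118 × 10⁻⁵ × 8.2 × 336,759,201 ≈ 30,872.7 × g
Target RCF = 2 × 30,872.7 ≈ 61,745.4 × g
Your rotor: r = 48 mm = 4.8 cm
61,745.4 = 1.118 × 10⁻⁵ × 4.8 × N²
N² = 61,745.4 / (5.3664 × 10⁻⁵) = 1,150,592,576
N ≈ √1,150,592,576 ≈ 33,920.4

≈ 33920 RPM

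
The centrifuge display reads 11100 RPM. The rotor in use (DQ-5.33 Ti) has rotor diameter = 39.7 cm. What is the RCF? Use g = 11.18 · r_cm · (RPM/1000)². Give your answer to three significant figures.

27300 x g

r = 39.7 / 2 = 19.85 cm
RCF = 11.18 × r × (N/1000)²
RCF = 11.18 × 19.85 × (11.1)² = 11.18 × 19.85 × 123.21 ≈ 27,343.1 × g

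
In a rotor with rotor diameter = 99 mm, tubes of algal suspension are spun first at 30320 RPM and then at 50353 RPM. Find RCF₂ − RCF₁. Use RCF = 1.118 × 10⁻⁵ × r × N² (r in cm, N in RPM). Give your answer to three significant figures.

r = 99 mm / 2 = 49.5 mm = 4.95 cm
RCF₁ = 1.118 × 10⁻⁵ × 4.95 × (30320)² = 1.118 × 10⁻⁵ × 4.95 × 919,302,400 ≈ 50,875.1 × g
RCF₂ = 1.118 × 10⁻⁵ × 4.95 × (50353)² = 1.118 × 10⁻⁵ × 4.95 × 2,535,424,609 ≈ 140,312.9 × g
Increase = 140,312.9 − 50,875.1 = 89,437.8

≈ 89400 × g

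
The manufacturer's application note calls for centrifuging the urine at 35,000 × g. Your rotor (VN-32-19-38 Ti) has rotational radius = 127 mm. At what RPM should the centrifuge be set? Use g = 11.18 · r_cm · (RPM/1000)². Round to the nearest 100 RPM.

15700 RPM

r = 127 mm = 12.7 cm
RCF = 11.18 × r × (N/1000)²
35,000 = 11.18 × 12.7 × (N/1000)²
(N/1000)² = 35,000 / 141.986 = 246.5032
N = 1000 × √246.5032 ≈ 15,700.4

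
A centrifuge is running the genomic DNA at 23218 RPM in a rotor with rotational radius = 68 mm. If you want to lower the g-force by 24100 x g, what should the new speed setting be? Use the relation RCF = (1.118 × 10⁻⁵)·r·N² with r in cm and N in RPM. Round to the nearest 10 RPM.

14900 RPM

r = 68 mm = 6.8 cm
Current RCF = 1.118 × 10⁻⁵ × 6.8 × (23218)² = 1.118 × 10⁻⁵ × 6.8 × 539,075,524 ≈ 40,982.7 × g
Target RCF = 40,982.7 − 24,100 = 16,882.7 × g
N² = 16,882.7 / (7.6024 × 10⁻⁵) = 222,070,662
N ≈ √222,070,662 ≈ 14,902.0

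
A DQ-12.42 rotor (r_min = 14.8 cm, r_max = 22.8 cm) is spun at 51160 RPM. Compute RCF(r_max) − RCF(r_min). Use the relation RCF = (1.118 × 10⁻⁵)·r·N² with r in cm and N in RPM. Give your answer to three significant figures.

ΔRCF = 1.118 × 10⁻⁵ × (r_max − r_min) × N² = 1.118 × 10⁻⁵ × 8.0 × 2,617,345,600 ≈ 234,095.4

≈ 234000 x g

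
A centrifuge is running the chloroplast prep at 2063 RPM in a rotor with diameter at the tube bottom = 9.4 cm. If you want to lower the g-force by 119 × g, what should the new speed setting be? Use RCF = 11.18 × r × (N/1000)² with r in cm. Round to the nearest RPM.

r = 9.4 / 2 = 4.7 cm
Current RCF = 11.18 × 4.7 × (2.063)² = 11.18 × 4.7 × 4.255969 ≈ 223.6 × g
Target RCF = 223.6 − 119 = 104.6 × g
(N/1000)² = 104.6 / 52.546 = 1.990637
N = 1000 × √1.990637 ≈ 1,410.9

N₂ ≈ 1411 RPM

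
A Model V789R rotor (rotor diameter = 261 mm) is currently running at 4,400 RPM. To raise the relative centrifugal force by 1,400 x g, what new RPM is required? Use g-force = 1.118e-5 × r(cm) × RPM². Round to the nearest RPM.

5381 RPM

r = 261 mm / 2 = 130.5 mm = 13.05 cm
Current RCF = 1.118 × 10⁻⁵ × 13.05 × (4400)² = 1.118 × 10⁻⁵ × 13.05 × 19,360,000 ≈ 2,824.6 × g
Target RCF = 2,824.6 + 1,400 = 4,224.6 × g
N² = 4,224.6 / (14.5899 × 10⁻⁵) = 28,955,647
N ≈ √28,955,647 ≈ 5,381.0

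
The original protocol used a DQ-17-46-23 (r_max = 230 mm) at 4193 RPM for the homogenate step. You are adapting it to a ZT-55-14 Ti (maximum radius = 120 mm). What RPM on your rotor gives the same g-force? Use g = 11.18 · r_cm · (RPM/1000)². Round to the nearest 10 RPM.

≈ 5800 RPM

Original rotor: r = 230 mm = 23.0 cm
RCF_original = 11.18 × 23 × (4.193)² = 11.18 × 23 × 17.581249 ≈ 4,520.8 × g
Your rotor: r = 120 mm = 12.0 cm
4,520.8 = 11.18 × 12 × (N/1000)²
(N/1000)² = 4,520.8 / 134.16 = 33.69708
N = 1000 × √33.69708 ≈ 5,804.9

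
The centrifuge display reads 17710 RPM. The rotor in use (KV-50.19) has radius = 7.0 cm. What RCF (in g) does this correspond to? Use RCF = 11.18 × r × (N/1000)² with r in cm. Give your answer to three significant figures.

24500 g

RCF = 11.18 × r × (N/1000)²
RCF = 11.18 × 7 × (17.71)² = 11.18 × 7 × 313.6441 ≈ 24,545.8 × g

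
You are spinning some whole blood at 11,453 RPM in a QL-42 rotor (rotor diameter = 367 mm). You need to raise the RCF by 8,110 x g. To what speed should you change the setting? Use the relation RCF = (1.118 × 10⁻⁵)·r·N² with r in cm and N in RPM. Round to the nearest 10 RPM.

r = 367 mm / 2 = 183.5 mm = 18.35 cm
Current RCF = 1.118 × 10⁻⁵ × 18.35 × (11453)² = 1.118 × 10⁻⁵ × 18.35 × 131,171,209 ≈ 26,910.2 × g
Target RCF = 26,910.2 + 8,110 = 35,020.2 × g
N² = 35,020.2 / (20.5153 × 10⁻⁵) = 170,702,841
N ≈ √170,702,841 ≈ 13,065.3

13070 RPM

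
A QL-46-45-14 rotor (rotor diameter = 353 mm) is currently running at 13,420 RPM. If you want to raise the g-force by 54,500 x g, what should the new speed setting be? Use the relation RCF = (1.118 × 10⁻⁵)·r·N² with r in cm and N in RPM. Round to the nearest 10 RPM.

N₂ ≈ 21360 RPM

r = 353 mm / 2 = 176.5 mm = 17.65 cm
Current RCF = 1.118 × 10⁻⁵ × 17.65 × (13420)² = 1.118 × 10⁻⁵ × 17.65 × 180,096,400 ≈ 35,537.9 × g
Target RCF = 35,537.9 + 54,500 = 90,037.9 × g
N² = 90,037.9 / (19.7327 × 10⁻⁵) = 456,287,786
N ≈ √456,287,786 ≈ 21,360.9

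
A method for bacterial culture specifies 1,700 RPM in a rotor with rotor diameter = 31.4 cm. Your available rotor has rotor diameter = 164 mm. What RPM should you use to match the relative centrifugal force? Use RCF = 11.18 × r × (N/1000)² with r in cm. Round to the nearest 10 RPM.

2350 RPM

Original rotor: r = 31.4 / 2 = 15.7 cm
RCF_original = 11.18 × 15.7 × (1.7)² = 11.18 × 15.7 × 2.89 ≈ 507.3 × g
Your rotor: r = 164 mm / 2 = 82 mm = 8.2 cm
507.3 = 11.18 × 8.2 × (N/1000)²
(N/1000)² = 507.3 / 91.676 = 5.533618
N = 1000 × √5.533618 ≈ 2,352.4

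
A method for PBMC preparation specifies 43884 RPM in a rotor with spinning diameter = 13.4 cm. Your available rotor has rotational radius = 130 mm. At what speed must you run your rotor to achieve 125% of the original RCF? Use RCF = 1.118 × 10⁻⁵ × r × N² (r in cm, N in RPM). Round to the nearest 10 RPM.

35220 RPM

Original rotor: r = 13.4 / 2 = 6.7 cm
RCF_original = 1.118 × 10⁻⁵ × 6.7 × (43884)² = 1.118 × 10⁻⁵ × 6.7 × 1,925,805,456 ≈ 144,254.4 × g
Target RCF = 1.25 × 144,254.4 ≈ 180,318 × g
Your rotor: r = 130 mm = 13.0 cm
180,318 = 1.118 × 10⁻⁵ × 13 × N²
N² = 180,318 / (14.534 × 10⁻⁵) = 1,240,663,272
N ≈ √1,240,663,272 ≈ 35,223.1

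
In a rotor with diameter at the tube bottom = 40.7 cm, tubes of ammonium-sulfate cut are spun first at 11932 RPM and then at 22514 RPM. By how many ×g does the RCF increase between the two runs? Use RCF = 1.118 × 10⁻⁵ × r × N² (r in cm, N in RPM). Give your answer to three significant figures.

82900 ×g

r = 40.7 / 2 = 20.35 cm
RCF₁ = 1.118 × 10⁻⁵ × 20.35 × (11932)² = 1.118 × 10⁻⁵ × 20.35 × 142,372,624 ≈ 32,391.6 × g
RCF₂ = 1.118 × 10⁻⁵ × 20.35 × (22514)² = 1.118 × 10⁻⁵ × 20.35 × 506,880,196 ≈ 115,321.8 × g
Increase = 115,321.8 − 32,391.6 = 82,930.2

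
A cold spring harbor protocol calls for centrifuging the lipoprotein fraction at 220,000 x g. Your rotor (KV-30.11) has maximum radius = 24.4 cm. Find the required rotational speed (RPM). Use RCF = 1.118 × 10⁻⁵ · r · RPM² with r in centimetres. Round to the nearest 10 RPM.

28400 RPM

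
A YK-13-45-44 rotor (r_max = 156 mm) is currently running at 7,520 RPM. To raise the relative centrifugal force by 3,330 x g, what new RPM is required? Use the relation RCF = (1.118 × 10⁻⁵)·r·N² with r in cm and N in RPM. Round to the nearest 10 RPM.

≈ 8700 RPM

r = 156 mm = 15.6 cm
Current RCF = 1.118 × 10⁻⁵ × 15.6 × (7520)² = 1.118 × 10⁻⁵ × 15.6 × 56,550,400 ≈ 9,862.8 × g
Target RCF = 9,862.8 + 3,330 = 13,192.8 × g
N² = 13,192.8 / (17.4408 × 10⁻⁵) = 75,643,319
N ≈ √75,643,319 ≈ 8,697.3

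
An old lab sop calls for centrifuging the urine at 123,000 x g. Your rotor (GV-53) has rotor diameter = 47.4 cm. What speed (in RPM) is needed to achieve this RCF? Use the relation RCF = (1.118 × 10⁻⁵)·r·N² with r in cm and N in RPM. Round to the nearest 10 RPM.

r = 47.4 / 2 = 23.7 cm
123,000 = 1.118 × 10⁻⁵ × 23.7 × N²
N² = 123,000 / (26.4966 × 10⁻⁵) = 464,210,502
N ≈ √464,210,502 ≈ 21,545.5

≈ 21550 RPM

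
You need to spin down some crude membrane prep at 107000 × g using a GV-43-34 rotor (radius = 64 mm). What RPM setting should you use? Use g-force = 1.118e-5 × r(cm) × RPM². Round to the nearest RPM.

r = 64 mm = 6.4 cm
RCF = 1.118 × 10⁻⁵ × r × N²
107,000 = 1.118 × 10⁻⁵ × 6.4 × N²
N² = 107,000 / (7.1552 × 10⁻⁵) = 1,495,415,921
N ≈ √1,495,415,921 ≈ 38,670.6

≈ 38671 RPM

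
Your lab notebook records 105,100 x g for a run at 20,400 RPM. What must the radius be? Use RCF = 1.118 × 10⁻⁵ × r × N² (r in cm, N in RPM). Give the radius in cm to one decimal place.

≈ 22.6 cm

RCF = 1.118 × 10⁻⁵ × r × N²
105100 = 1.118 × 10⁻⁵ × r × (20400)²
r = 105100 / (1.118 × 10⁻⁵ × 416,160,000) = 105100 / 4652.669 ≈ 22.589 cm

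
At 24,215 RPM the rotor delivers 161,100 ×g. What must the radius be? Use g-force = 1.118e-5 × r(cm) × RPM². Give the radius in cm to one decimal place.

RCF = 1.118 × 10⁻⁵ × r × N²
161100 = 1.118 × 10⁻⁵ × r × (24215)²
r = 161100 / (1.118 × 10⁻⁵ × 586,366,225) = 161100 / 6555.574 ≈ 24.575 cm

r ≈ 24.6 cm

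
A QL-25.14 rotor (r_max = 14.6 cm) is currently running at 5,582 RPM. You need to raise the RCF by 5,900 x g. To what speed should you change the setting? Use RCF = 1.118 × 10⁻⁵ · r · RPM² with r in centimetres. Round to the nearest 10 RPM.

Current RCF = 1.118 × 10⁻⁵ × 14.6 × (5582)² = 1.118 × 10⁻⁵ × 14.6 × 31,158,724 ≈ 5,086 × g
Target RCF = 5,086 + 5,900 = 10,986 × g
N² = 10,986 / (16.3228 × 10⁻⁵) = 67,304,629
N ≈ √67,304,629 ≈ 8,203.9

≈ 8200 RPM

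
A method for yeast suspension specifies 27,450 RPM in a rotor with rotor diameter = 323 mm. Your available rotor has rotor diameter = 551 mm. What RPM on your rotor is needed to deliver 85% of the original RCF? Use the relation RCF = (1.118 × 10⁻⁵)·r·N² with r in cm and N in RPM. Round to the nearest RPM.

≈ 19377 RPM

Original rotor: r = 323 mm / 2 = 161.5 mm = 16.15 cm
RCF = 1.118 × 10⁻⁵ × r × N²
RCF_original = 1.118 × 10⁻⁵ × 16.15 × (27450)² = 1.118 × 10⁻⁵ × 16.15 × 753,502,500 ≈ 136,050.2 × g
Target RCF = 0.85 × 136,050.2 ≈ 115,642.7 × g
Your rotor: r = 551 mm / 2 = 275.5 mm = 27.55 cm
115,642.7 = 1.118 × 10⁻⁵ × 27.55 × N²
N² = 115,642.7 / (30.8009 × 10⁻⁵) = 375,452,341
N ≈ √375,452,341 ≈ 19,376.6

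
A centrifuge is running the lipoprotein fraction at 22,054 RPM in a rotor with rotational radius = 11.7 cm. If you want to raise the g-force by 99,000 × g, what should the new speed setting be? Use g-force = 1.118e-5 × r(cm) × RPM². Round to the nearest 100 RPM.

Current RCF = 1.118 × 10⁻⁵ × 11.7 × (22054)² = 1.118 × 10⁻⁵ × 11.7 × 486,378,916 ≈ 63,621.3 × g
Target RCF = 63,621.3 + 99,000 = 162,621.3 × g
N² = 162,621.3 / (13.0806 × 10⁻⁵) = 1,243,225,081
N ≈ √1,243,225,081 ≈ 35,259.4

N₂ ≈ 35300 RPM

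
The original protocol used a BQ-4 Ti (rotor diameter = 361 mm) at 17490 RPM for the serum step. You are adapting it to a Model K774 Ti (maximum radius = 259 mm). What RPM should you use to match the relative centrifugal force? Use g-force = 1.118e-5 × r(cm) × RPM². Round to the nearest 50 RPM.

Original rotor: r = 361 mm / 2 = 180.5 mm = 18.05 cm
RCF_original = 1.118 × 10⁻⁵ × 18.05 × (17490)² = 1.118 × 10⁻⁵ × 18.05 × 305,900,100 ≈ 61,730.3 × g
Your rotor: r = 259 mm = 25.9 cm
61,730.3 = 1.118 × 10⁻⁵ × 25.9 × N²
N² = 61,730.3 / (28.9562 × 10⁻⁵) = 213,185,086
N ≈ √213,185,086 ≈ 14,600.9

14600 RPM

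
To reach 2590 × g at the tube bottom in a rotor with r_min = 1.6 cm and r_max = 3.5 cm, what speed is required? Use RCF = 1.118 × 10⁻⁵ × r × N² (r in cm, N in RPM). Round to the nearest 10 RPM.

8140 RPM

Use r_max = 3.5 cm.
2,590 = 1.118 × 10⁻⁵ × 3.5 × N²
N² = 2,590 / (3.913 × 10⁻⁵) = 66,189,624
N ≈ √66,189,624 ≈ 8,135.7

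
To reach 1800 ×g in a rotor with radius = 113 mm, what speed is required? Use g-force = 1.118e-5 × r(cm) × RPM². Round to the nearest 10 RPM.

r = 113 mm = 11.3 cm
1,800 = 1.118 × 10⁻⁵ × 11.3 × N²
N² = 1,800 / (12.6334 × 10⁻⁵) = 14,247,946
N ≈ √14,247,946 ≈ 3,774.6

N ≈ 3770 RPM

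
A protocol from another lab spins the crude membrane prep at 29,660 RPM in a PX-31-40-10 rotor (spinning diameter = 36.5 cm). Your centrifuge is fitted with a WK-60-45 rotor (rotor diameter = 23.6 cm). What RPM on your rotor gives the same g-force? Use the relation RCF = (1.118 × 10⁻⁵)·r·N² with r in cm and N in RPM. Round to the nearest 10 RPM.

Original rotor: r = 36.5 / 2 = 18.25 cm
RCF_original = 1.118 × 10⁻⁵ × 18.25 × (29660)² = 1.118 × 10⁻⁵ × 18.25 × 879,715,600 ≈ 179,492.8 × g
Your rotor: r = 23.6 / 2 = 11.8 cm
179,492.8 = 1.118 × 10⁻⁵ × 11.8 × N²
N² = 179,492.8 / (13.1924 × 10⁻⁵) = 1,360,577,302
N ≈ √1,360,577,302 ≈ 36,886.0

36890 RPM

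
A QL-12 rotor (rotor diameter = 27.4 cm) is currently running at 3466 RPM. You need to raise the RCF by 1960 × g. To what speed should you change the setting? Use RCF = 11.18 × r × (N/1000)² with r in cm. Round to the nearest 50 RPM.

r = 27.4 / 2 = 13.7 cm
Current RCF = 11.18 × 13.7 × (3.466)² = 11.18 × 13.7 × 12.013156 ≈ 1,840 × g
Target RCF = 1,840 + 1,960 = 3,800 × g
(N/1000)² = 3,800 / 153.166 = 24.80968
N = 1000 × √24.80968 ≈ 4,980.9

5000 RPM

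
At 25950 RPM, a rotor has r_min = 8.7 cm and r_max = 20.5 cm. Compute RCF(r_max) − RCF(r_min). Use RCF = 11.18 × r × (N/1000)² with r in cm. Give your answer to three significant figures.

88800 x g

ΔRCF = 11.18 × (r_max − r_min) × (N/1000)² = 11.18 × 11.8 × 673.4025 ≈ 88,838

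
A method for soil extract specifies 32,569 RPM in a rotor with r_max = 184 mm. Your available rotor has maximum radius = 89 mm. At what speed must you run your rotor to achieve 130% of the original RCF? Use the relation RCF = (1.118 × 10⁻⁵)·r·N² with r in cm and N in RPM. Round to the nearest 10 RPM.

Original rotor: r = 184 mm = 18.4 cm
RCF_original = 1.118 × 10⁻⁵ × 18.4 × (32569)² = 1.118 × 10⁻⁵ × 18.4 × 1,060,739,761 ≈ 218,206.9 × g
Target RCF = 1.3 × 218,206.9 ≈ 283,669 × g
Your rotor: r = 89 mm = 8.9 cm
283,669 = 1.118 × 10⁻⁵ × 8.9 × N²
N² = 283,669 / (9.9502 × 10⁻⁵) = 2,850,887,419
N ≈ √2,850,887,419 ≈ 53,393.7

53390 RPM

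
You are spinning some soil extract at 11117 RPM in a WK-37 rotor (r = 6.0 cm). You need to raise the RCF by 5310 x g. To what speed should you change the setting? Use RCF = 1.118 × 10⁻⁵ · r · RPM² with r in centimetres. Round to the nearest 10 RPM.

N₂ ≈ 14240 RPM

Current RCF = 1.118 × 10⁻⁵ × 6 × (11117)² = 1.118 × 10⁻⁵ × 6 × 123,587,689 ≈ 8,290.3 × g
Target RCF = 8,290.3 + 5,310 = 13,600.3 × g
N² = 13,600.3 / (6.708 × 10⁻⁵) = 202,747,466
N ≈ √202,747,466 ≈ 14,238.9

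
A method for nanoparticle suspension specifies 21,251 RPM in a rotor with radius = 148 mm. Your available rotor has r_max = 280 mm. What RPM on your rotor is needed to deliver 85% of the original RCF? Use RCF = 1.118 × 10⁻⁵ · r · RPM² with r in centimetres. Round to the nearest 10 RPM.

≈ 14240 RPM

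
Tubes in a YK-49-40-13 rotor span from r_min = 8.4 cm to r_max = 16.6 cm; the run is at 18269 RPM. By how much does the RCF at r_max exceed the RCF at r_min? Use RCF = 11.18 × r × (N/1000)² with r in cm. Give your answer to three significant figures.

ΔRCF = 11.18 × (r_max − r_min) × (N/1000)² = 11.18 × 8.2 × 333.756361 ≈ 30,597.4

ΔRCF ≈ 30600 × g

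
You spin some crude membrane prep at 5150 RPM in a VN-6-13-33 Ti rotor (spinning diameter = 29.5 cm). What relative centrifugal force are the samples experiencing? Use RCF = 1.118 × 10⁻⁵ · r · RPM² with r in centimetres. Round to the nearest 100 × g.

RCF ≈ 4400 x g

r = 29.5 / 2 = 14.75 cm
RCF = 1.118 × 10⁻⁵ × r × N²
RCF = 1.118 × 10⁻⁵ × 14.75 × (5150)² = 1.118 × 10⁻⁵ × 14.75 × 26,522,500 ≈ 4,373.7 × g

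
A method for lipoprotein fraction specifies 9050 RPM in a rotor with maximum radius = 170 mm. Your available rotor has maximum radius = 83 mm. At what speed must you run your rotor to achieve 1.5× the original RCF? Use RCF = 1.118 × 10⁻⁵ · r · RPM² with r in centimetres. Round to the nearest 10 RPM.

Original rotor: r = 170 mm = 17.0 cm
RCF_original = 1.118 × 10⁻⁵ × 17 × (9050)² = 1.118 × 10⁻⁵ × 17 × 81,902,500 ≈ 15,566.4 × g
Target RCF = 1.5 × 15,566.4 ≈ 23,349.6 × g
Your rotor: r = 83 mm = 8.3 cm
23,349.6 = 1.118 × 10⁻⁵ × 8.3 × N²
N² = 23,349.6 / (9.2794 × 10⁻⁵) = 251,628,338
N ≈ √251,628,338 ≈ 15,862.8

15860 RPM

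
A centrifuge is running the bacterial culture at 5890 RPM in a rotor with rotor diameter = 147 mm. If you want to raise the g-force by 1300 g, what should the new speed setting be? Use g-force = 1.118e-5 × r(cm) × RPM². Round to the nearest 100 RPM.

r = 147 mm / 2 = 73.5 mm = 7.35 cm
Current RCF = 1.118 × 10⁻⁵ × 7.35 × (5890)² = 1.118 × 10⁻⁵ × 7.35 × 34,692,100 ≈ 2,850.8 × g
Target RCF = 2,850.8 + 1,300 = 4,150.8 × g
N² = 4,150.8 / (8.2173 × 10⁻⁵) = 50,512,942
N ≈ √50,512,942 ≈ 7,107.2

7100 RPM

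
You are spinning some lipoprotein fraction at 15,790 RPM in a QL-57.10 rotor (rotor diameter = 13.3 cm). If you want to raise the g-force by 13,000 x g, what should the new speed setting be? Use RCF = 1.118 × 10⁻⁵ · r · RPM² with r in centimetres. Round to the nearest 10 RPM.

≈ 20600 RPM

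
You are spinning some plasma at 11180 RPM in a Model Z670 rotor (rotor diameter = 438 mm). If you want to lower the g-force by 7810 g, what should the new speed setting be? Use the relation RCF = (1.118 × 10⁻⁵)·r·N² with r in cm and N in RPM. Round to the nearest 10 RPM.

9650 RPM

r = 438 mm / 2 = 219 mm = 21.9 cm
Current RCF = 1.118 × 10⁻⁵ × 21.9 × (11180)² = 1.118 × 10⁻⁵ × 21.9 × 124,992,400 ≈ 30,603.4 × g
Target RCF = 30,603.4 − 7,810 = 22,793.4 × g
N² = 22,793.4 / (24.4842 × 10⁻⁵) = 93,094,322
N ≈ √93,094,322 ≈ 9,648.5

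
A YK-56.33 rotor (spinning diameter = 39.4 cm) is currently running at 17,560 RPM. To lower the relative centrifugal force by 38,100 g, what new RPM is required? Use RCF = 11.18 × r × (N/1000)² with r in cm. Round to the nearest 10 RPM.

r = 39.4 / 2 = 19.7 cm
Current RCF = 11.18 × 19.7 × (17.56)² = 11.18 × 19.7 × 308.3536 ≈ 67,913.6 × g
Target RCF = 67,913.6 − 38,100 = 29,813.6 × g
(N/1000)² = 29,813.6 / 220.246 = 135.365
N = 1000 × √135.365 ≈ 11,634.6

≈ 11630 RPM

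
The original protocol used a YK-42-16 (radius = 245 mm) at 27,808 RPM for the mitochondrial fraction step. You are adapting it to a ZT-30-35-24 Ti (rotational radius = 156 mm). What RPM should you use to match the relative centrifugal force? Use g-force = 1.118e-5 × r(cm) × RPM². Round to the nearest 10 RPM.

≈ 34850 RPM

Original rotor: r = 245 mm = 24.5 cm
RCF = 1.118 × 10⁻⁵ × r × N²
RCF_original = 1.118 × 10⁻⁵ × 24.5 × (27808)² = 1.118 × 10⁻⁵ × 24.5 × 773,284,864 ≈ 211,810.5 × g
Your rotor: r = 156 mm = 15.6 cm
211,810.5 = 1.118 × 10⁻⁵ × 15.6 × N²
N² = 211,810.5 / (17.4408 × 10⁻⁵) = 1,214,454,039
N ≈ √1,214,454,039 ≈ 34,849.0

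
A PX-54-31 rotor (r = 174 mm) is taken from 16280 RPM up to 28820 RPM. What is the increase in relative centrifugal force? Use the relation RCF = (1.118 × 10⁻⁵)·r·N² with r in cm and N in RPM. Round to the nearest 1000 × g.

110000 x g

r = 174 mm = 17.4 cm
RCF₁ = 1.118 × 10⁻⁵ × 17.4 × (16280)² = 1.118 × 10⁻⁵ × 17.4 × 265,038,400 ≈ 51,558.5 × g
RCF₂ = 1.118 × 10⁻⁵ × 17.4 × (28820)² = 1.118 × 10⁻⁵ × 17.4 × 830,592,400 ≈ 161,576.8 × g
Increase = 161,576.8 − 51,558.5 = 110,018.3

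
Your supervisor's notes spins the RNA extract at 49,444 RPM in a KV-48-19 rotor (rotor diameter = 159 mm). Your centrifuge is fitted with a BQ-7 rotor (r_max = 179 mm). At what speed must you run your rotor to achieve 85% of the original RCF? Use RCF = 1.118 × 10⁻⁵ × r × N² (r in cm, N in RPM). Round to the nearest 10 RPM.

≈ 30380 RPM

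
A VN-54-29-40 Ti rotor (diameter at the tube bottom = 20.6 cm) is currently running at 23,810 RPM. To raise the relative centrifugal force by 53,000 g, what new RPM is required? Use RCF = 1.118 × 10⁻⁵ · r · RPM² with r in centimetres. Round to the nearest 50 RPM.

≈ 32050 RPM

r = 20.6 / 2 = 10.3 cm
Current RCF = 1.118 × 10⁻⁵ × 10.3 × (23810)² = 1.118 × 10⁻⁵ × 10.3 × 566,916,100 ≈ 65,282.7 × g
Target RCF = 65,282.7 + 53,000 = 118,282.7 × g
N² = 118,282.7 / (11.5154 × 10⁻⁵) = 1,027,169,703
N ≈ √1,027,169,703 ≈ 32,049.5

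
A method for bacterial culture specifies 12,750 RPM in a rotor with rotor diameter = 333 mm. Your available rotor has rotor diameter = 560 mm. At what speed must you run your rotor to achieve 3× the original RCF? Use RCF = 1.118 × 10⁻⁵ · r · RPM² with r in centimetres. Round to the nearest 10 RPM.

17030 RPM

Original rotor: r = 333 mm / 2 = 166.5 mm = 16.65 cm
RCF = 1.118 × 10⁻⁵ × r × N²
RCF_original = 1.118 × 10⁻⁵ × 16.65 × (12750)² = 1.118 × 10⁻⁵ × 16.65 × 162,562,500 ≈ 30,260.5 × g
Target RCF = 3 × 30,260.5 ≈ 90,781.5 × g
Your rotor: r = 560 mm / 2 = 280 mm = 28 cm
90,781.5 = 1.118 × 10⁻⁵ × 28 × N²
N² = 90,781.5 / (31.304 × 10⁻⁵) = 289,999,681
N ≈ √289,999,681 ≈ 17,029.4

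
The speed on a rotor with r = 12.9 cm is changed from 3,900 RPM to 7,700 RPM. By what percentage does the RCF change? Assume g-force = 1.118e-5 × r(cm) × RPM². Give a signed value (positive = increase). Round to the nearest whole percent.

+290%

RCF ∝ N², so the ratio is (7700/3900)² = (1.974359)² = 3.8981.
Change = 3.8981 − 1 = +2.8981 → +289.8%.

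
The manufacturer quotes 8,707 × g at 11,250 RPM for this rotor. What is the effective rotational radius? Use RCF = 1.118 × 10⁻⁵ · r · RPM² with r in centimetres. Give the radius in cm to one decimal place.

8707 = 1.118 × 10⁻⁵ × r × (11250)²
r = 8707 / (1.118 × 10⁻⁵ × 126,562,500) = 8707 / 1414.969 ≈ 6.153 cm

6.2 cm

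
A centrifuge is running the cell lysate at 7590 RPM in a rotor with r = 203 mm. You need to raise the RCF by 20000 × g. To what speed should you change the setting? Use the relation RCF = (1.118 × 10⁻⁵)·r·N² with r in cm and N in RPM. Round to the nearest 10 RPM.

≈ 12070 RPM

r = 203 mm = 20.3 cm
Current RCF = 1.118 × 10⁻⁵ × 20.3 × (7590)² = 1.118 × 10⁻⁵ × 20.3 × 57,608,100 ≈ 13,074.4 × g
Target RCF = 13,074.4 + 20,000 = 33,074.4 × g
N² = 33,074.4 / (22.6954 × 10⁻⁵) = 145,731,734
N ≈ √145,731,734 ≈ 12,071.9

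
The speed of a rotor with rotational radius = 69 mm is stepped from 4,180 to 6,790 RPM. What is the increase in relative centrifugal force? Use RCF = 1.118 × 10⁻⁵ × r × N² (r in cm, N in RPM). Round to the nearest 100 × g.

2200 ×g

r = 69 mm = 6.9 cm
RCF₁ = 1.118 × 10⁻⁵ × 6.9 × (4180)² = 1.118 × 10⁻⁵ × 6.9 × 17,472,400 ≈ 1,347.9 × g
RCF₂ = 1.118 × 10⁻⁵ × 6.9 × (6790)² = 1.118 × 10⁻⁵ × 6.9 × 46,104,100 ≈ 3,556.6 × g
Increase = 3,556.6 − 1,347.9 = 2,208.7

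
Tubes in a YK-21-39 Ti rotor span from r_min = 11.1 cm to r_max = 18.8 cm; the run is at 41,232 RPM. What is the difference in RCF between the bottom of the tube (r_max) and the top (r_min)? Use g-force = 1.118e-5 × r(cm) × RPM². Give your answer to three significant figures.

146000 × g

ΔRCF = 1.118 × 10⁻⁵ × (r_max − r_min) × N² = 1.118 × 10⁻⁵ × 7.7 × 1,700,077,824 ≈ 146,352.9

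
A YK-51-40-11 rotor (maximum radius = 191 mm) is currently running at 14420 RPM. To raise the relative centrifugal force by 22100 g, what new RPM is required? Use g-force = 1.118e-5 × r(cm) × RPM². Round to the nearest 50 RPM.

r = 191 mm = 19.1 cm
Current RCF = 1.118 × 10⁻⁵ × 19.1 × (14420)² = 1.118 × 10⁻⁵ × 19.1 × 207,936,400 ≈ 44,402.3 × g
Target RCF = 44,402.3 + 22,100 = 66,502.3 × g
N² = 66,502.3 / (21.3538 × 10⁻⁵) = 311,430,752
N ≈ √311,430,752 ≈ 17,647.4

N₂ ≈ 17650 RPM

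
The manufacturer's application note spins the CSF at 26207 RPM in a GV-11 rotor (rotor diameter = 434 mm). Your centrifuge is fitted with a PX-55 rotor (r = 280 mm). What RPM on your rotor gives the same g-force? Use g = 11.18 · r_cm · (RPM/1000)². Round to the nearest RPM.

≈ 23071 RPM

Original rotor: r = 434 mm / 2 = 217 mm = 21.7 cm
RCF = 11.18 × r × (N/1000)²
RCF_original = 11.18 × 21.7 × (26.207)² = 11.18 × 21.7 × 686.806849 ≈ 166,623.5 × g
Your rotor: r = 280 mm = 28.0 cm
166,623.5 = 11.18 × 28 × (N/1000)²
(N/1000)² = 166,623.5 / 313.04 = 532.2754
N = 1000 × √532.2754 ≈ 23,071.1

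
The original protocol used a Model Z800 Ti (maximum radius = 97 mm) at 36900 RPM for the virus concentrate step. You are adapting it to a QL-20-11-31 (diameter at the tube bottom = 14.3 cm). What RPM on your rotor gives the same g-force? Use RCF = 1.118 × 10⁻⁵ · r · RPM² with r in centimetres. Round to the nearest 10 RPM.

Original rotor: r = 97 mm = 9.7 cm
RCF = 1.118 × 10⁻⁵ × r × N²
RCF_original = 1.118 × 10⁻⁵ × 9.7 × (36900)² = 1.118 × 10⁻⁵ × 9.7 × 1,361,610,000 ≈ 147,661.2 × g
Your rotor: r = 14.3 / 2 = 7.15 cm
147,661.2 = 1.118 × 10⁻⁵ × 7.15 × N²
N² = 147,661.2 / (7.9937 × 10⁻⁵) = 1,847,219,686
N ≈ √1,847,219,686 ≈ 42,979.3

≈ 42980 RPM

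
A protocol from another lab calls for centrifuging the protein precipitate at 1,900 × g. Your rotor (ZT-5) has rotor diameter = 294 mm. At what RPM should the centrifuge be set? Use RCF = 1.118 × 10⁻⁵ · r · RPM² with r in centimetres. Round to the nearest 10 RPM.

r = 294 mm / 2 = 147 mm = 14.7 cm
1,900 = 1.118 × 10⁻⁵ × 14.7 × N²
N² = 1,900 / (16.4346 × 10⁻⁵) = 11,560,975
N ≈ √11,560,975 ≈ 3,400.1

N ≈ 3400 RPM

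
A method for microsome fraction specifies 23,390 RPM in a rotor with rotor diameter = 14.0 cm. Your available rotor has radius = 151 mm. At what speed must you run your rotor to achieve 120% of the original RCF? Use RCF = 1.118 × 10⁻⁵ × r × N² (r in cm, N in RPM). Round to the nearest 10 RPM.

Original rotor: r = 14.0 / 2 = 7 cm
RCF_original = 1.118 × 10⁻⁵ × 7 × (23390)² = 1.118 × 10⁻⁵ × 7 × 547,092,100 ≈ 42,815.4 × g
Target RCF = 1.2 × 42,815.4 ≈ 51,378.5 × g
Your rotor: r = 151 mm = 15.1 cm
51,378.5 = 1.118 × 10⁻⁵ × 15.1 × N²
N² = 51,378.5 / (16.8818 × 10⁻⁵) = 304,342,546
N ≈ √304,342,546 ≈ 17,445.4

17450 RPM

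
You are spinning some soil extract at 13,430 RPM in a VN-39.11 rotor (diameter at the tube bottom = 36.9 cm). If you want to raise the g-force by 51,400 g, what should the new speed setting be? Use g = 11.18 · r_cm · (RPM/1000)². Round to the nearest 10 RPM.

r = 36.9 / 2 = 18.45 cm
Current RCF = 11.18 × 18.45 × (13.43)² = 11.18 × 18.45 × 180.3649 ≈ 37,204 × g
Target RCF = 37,204 + 51,400 = 88,604 × g
(N/1000)² = 88,604 / 206.271 = 429.5514
N = 1000 × √429.5514 ≈ 20,725.6

20730 RPM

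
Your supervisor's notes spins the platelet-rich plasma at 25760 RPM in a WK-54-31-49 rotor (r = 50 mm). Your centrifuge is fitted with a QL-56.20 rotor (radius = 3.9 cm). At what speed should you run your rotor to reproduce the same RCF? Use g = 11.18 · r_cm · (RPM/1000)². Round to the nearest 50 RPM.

≈ 29150 RPM

Original rotor: r = 50 mm = 5.0 cm
RCF = 11.18 × r × (N/1000)²
RCF_original = 11.18 × 5 × (25.76)² = 11.18 × 5 × 663.5776 ≈ 37,094 × g
37,094 = 11.18 × 3.9 × (N/1000)²
(N/1000)² = 37,094 / 43.602 = 850.7408
N = 1000 × √850.7408 ≈ 29,167.5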